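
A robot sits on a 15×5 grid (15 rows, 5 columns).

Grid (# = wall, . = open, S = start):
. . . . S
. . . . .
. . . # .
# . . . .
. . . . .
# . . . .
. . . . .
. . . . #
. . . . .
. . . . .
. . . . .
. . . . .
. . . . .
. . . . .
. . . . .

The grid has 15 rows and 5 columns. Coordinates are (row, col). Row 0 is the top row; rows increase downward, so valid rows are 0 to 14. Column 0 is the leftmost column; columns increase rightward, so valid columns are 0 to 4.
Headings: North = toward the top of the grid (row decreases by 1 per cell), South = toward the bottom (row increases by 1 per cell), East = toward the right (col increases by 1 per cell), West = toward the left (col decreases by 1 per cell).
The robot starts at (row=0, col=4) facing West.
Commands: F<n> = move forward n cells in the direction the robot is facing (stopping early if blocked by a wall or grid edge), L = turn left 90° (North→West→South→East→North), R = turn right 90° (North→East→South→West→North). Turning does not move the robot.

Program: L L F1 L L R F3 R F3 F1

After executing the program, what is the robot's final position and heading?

Start: (row=0, col=4), facing West
  L: turn left, now facing South
  L: turn left, now facing East
  F1: move forward 0/1 (blocked), now at (row=0, col=4)
  L: turn left, now facing North
  L: turn left, now facing West
  R: turn right, now facing North
  F3: move forward 0/3 (blocked), now at (row=0, col=4)
  R: turn right, now facing East
  F3: move forward 0/3 (blocked), now at (row=0, col=4)
  F1: move forward 0/1 (blocked), now at (row=0, col=4)
Final: (row=0, col=4), facing East

Answer: Final position: (row=0, col=4), facing East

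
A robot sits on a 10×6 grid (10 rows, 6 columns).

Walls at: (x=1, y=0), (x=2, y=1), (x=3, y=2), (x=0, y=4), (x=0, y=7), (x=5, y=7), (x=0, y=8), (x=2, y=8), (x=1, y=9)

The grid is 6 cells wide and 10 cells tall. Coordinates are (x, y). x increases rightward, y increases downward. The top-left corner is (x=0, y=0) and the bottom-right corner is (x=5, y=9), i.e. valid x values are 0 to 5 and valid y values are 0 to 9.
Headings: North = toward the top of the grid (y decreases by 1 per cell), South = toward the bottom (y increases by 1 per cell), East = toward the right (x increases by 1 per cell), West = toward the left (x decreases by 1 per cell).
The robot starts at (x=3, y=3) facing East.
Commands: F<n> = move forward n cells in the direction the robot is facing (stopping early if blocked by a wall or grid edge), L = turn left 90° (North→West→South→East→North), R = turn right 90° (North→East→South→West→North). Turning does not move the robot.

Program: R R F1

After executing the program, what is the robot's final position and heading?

Start: (x=3, y=3), facing East
  R: turn right, now facing South
  R: turn right, now facing West
  F1: move forward 1, now at (x=2, y=3)
Final: (x=2, y=3), facing West

Answer: Final position: (x=2, y=3), facing West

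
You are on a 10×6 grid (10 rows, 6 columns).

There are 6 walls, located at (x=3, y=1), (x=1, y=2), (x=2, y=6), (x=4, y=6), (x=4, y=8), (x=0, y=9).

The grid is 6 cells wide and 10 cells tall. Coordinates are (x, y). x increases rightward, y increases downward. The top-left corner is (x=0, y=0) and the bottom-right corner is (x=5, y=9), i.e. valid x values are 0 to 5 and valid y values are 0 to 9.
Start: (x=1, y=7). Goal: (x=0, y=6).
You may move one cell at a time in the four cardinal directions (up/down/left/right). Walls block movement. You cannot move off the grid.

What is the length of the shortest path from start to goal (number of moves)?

BFS from (x=1, y=7) until reaching (x=0, y=6):
  Distance 0: (x=1, y=7)
  Distance 1: (x=1, y=6), (x=0, y=7), (x=2, y=7), (x=1, y=8)
  Distance 2: (x=1, y=5), (x=0, y=6), (x=3, y=7), (x=0, y=8), (x=2, y=8), (x=1, y=9)  <- goal reached here
One shortest path (2 moves): (x=1, y=7) -> (x=0, y=7) -> (x=0, y=6)

Answer: Shortest path length: 2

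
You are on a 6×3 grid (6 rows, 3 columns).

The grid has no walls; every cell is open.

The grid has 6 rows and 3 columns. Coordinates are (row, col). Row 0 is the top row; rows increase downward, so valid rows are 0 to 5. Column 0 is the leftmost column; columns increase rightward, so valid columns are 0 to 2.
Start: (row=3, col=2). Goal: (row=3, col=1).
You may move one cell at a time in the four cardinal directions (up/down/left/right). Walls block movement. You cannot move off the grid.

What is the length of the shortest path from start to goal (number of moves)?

BFS from (row=3, col=2) until reaching (row=3, col=1):
  Distance 0: (row=3, col=2)
  Distance 1: (row=2, col=2), (row=3, col=1), (row=4, col=2)  <- goal reached here
One shortest path (1 moves): (row=3, col=2) -> (row=3, col=1)

Answer: Shortest path length: 1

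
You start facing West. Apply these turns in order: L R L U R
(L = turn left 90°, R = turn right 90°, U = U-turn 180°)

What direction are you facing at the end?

Start: West
  L (left (90° counter-clockwise)) -> South
  R (right (90° clockwise)) -> West
  L (left (90° counter-clockwise)) -> South
  U (U-turn (180°)) -> North
  R (right (90° clockwise)) -> East
Final: East

Answer: Final heading: East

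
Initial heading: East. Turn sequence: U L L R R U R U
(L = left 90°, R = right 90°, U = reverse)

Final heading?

Start: East
  U (U-turn (180°)) -> West
  L (left (90° counter-clockwise)) -> South
  L (left (90° counter-clockwise)) -> East
  R (right (90° clockwise)) -> South
  R (right (90° clockwise)) -> West
  U (U-turn (180°)) -> East
  R (right (90° clockwise)) -> South
  U (U-turn (180°)) -> North
Final: North

Answer: Final heading: North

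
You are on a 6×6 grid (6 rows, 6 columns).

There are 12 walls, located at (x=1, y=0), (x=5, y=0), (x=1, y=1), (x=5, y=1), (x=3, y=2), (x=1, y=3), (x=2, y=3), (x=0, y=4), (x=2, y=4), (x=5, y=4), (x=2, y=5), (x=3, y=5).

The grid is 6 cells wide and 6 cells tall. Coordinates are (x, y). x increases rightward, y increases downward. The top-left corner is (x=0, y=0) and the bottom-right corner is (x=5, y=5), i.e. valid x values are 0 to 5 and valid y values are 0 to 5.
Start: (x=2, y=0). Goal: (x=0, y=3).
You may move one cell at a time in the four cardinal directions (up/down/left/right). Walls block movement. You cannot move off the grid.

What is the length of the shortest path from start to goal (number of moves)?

Answer: Shortest path length: 5

Derivation:
BFS from (x=2, y=0) until reaching (x=0, y=3):
  Distance 0: (x=2, y=0)
  Distance 1: (x=3, y=0), (x=2, y=1)
  Distance 2: (x=4, y=0), (x=3, y=1), (x=2, y=2)
  Distance 3: (x=4, y=1), (x=1, y=2)
  Distance 4: (x=0, y=2), (x=4, y=2)
  Distance 5: (x=0, y=1), (x=5, y=2), (x=0, y=3), (x=4, y=3)  <- goal reached here
One shortest path (5 moves): (x=2, y=0) -> (x=2, y=1) -> (x=2, y=2) -> (x=1, y=2) -> (x=0, y=2) -> (x=0, y=3)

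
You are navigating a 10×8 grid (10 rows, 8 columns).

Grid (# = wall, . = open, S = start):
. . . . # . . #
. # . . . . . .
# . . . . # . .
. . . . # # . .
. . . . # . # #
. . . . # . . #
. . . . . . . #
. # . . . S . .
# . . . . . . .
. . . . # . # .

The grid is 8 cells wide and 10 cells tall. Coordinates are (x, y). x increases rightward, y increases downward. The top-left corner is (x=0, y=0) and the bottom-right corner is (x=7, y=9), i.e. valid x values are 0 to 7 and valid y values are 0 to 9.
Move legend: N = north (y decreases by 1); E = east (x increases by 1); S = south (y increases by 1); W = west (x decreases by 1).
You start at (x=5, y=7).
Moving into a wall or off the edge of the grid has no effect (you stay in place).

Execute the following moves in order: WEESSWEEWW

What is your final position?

Answer: Final position: (x=5, y=8)

Derivation:
Start: (x=5, y=7)
  W (west): (x=5, y=7) -> (x=4, y=7)
  E (east): (x=4, y=7) -> (x=5, y=7)
  E (east): (x=5, y=7) -> (x=6, y=7)
  S (south): (x=6, y=7) -> (x=6, y=8)
  S (south): blocked, stay at (x=6, y=8)
  W (west): (x=6, y=8) -> (x=5, y=8)
  E (east): (x=5, y=8) -> (x=6, y=8)
  E (east): (x=6, y=8) -> (x=7, y=8)
  W (west): (x=7, y=8) -> (x=6, y=8)
  W (west): (x=6, y=8) -> (x=5, y=8)
Final: (x=5, y=8)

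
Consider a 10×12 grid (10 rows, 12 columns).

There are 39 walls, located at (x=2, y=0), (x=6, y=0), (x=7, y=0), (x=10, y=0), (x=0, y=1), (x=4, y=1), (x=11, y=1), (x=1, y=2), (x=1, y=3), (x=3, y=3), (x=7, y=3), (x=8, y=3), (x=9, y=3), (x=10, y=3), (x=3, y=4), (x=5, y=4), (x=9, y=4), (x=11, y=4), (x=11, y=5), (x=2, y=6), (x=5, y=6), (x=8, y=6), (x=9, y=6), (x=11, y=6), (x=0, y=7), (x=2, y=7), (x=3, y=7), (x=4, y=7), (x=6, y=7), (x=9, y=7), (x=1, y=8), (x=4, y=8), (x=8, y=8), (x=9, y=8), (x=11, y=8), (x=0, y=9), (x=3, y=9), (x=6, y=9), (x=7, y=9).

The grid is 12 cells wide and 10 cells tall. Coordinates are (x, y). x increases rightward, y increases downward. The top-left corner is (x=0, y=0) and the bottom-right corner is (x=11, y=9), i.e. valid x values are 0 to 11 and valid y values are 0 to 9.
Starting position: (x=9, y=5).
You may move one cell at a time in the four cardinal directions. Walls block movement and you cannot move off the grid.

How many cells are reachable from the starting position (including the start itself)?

Answer: Reachable cells: 75

Derivation:
BFS flood-fill from (x=9, y=5):
  Distance 0: (x=9, y=5)
  Distance 1: (x=8, y=5), (x=10, y=5)
  Distance 2: (x=8, y=4), (x=10, y=4), (x=7, y=5), (x=10, y=6)
  Distance 3: (x=7, y=4), (x=6, y=5), (x=7, y=6), (x=10, y=7)
  Distance 4: (x=6, y=4), (x=5, y=5), (x=6, y=6), (x=7, y=7), (x=11, y=7), (x=10, y=8)
  Distance 5: (x=6, y=3), (x=4, y=5), (x=8, y=7), (x=7, y=8), (x=10, y=9)
  Distance 6: (x=6, y=2), (x=5, y=3), (x=4, y=4), (x=3, y=5), (x=4, y=6), (x=6, y=8), (x=9, y=9), (x=11, y=9)
  Distance 7: (x=6, y=1), (x=5, y=2), (x=7, y=2), (x=4, y=3), (x=2, y=5), (x=3, y=6), (x=5, y=8), (x=8, y=9)
  Distance 8: (x=5, y=1), (x=7, y=1), (x=4, y=2), (x=8, y=2), (x=2, y=4), (x=1, y=5), (x=5, y=7), (x=5, y=9)
  Distance 9: (x=5, y=0), (x=8, y=1), (x=3, y=2), (x=9, y=2), (x=2, y=3), (x=1, y=4), (x=0, y=5), (x=1, y=6), (x=4, y=9)
  Distance 10: (x=4, y=0), (x=8, y=0), (x=3, y=1), (x=9, y=1), (x=2, y=2), (x=10, y=2), (x=0, y=4), (x=0, y=6), (x=1, y=7)
  Distance 11: (x=3, y=0), (x=9, y=0), (x=2, y=1), (x=10, y=1), (x=11, y=2), (x=0, y=3)
  Distance 12: (x=1, y=1), (x=0, y=2), (x=11, y=3)
  Distance 13: (x=1, y=0)
  Distance 14: (x=0, y=0)
Total reachable: 75 (grid has 81 open cells total)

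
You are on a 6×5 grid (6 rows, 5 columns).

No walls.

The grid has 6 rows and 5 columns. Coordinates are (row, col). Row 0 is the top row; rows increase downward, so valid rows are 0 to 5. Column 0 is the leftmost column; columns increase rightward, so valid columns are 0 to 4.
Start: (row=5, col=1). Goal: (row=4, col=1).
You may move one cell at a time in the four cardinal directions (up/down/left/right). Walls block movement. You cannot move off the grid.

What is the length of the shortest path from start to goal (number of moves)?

BFS from (row=5, col=1) until reaching (row=4, col=1):
  Distance 0: (row=5, col=1)
  Distance 1: (row=4, col=1), (row=5, col=0), (row=5, col=2)  <- goal reached here
One shortest path (1 moves): (row=5, col=1) -> (row=4, col=1)

Answer: Shortest path length: 1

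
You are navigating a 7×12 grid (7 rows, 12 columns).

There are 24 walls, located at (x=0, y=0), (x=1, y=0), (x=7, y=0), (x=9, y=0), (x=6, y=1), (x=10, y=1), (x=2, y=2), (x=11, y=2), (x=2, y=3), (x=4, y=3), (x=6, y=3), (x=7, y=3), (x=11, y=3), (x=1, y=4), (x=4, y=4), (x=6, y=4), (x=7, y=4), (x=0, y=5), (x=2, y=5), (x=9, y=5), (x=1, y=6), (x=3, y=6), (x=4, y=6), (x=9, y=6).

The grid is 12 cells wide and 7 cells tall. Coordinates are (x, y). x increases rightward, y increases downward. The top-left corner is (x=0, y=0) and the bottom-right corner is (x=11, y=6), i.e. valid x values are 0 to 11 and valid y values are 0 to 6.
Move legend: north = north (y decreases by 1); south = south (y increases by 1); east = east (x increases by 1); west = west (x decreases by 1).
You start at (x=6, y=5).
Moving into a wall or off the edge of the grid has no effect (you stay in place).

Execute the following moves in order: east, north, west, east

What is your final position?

Answer: Final position: (x=7, y=5)

Derivation:
Start: (x=6, y=5)
  east (east): (x=6, y=5) -> (x=7, y=5)
  north (north): blocked, stay at (x=7, y=5)
  west (west): (x=7, y=5) -> (x=6, y=5)
  east (east): (x=6, y=5) -> (x=7, y=5)
Final: (x=7, y=5)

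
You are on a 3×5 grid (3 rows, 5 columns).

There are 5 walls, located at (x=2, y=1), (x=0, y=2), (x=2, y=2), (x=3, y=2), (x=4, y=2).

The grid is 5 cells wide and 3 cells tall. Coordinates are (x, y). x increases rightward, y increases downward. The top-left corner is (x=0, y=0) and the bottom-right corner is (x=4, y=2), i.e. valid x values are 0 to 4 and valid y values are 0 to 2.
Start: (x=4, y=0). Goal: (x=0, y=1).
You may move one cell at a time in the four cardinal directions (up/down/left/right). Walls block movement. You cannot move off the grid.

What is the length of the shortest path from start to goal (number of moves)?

Answer: Shortest path length: 5

Derivation:
BFS from (x=4, y=0) until reaching (x=0, y=1):
  Distance 0: (x=4, y=0)
  Distance 1: (x=3, y=0), (x=4, y=1)
  Distance 2: (x=2, y=0), (x=3, y=1)
  Distance 3: (x=1, y=0)
  Distance 4: (x=0, y=0), (x=1, y=1)
  Distance 5: (x=0, y=1), (x=1, y=2)  <- goal reached here
One shortest path (5 moves): (x=4, y=0) -> (x=3, y=0) -> (x=2, y=0) -> (x=1, y=0) -> (x=0, y=0) -> (x=0, y=1)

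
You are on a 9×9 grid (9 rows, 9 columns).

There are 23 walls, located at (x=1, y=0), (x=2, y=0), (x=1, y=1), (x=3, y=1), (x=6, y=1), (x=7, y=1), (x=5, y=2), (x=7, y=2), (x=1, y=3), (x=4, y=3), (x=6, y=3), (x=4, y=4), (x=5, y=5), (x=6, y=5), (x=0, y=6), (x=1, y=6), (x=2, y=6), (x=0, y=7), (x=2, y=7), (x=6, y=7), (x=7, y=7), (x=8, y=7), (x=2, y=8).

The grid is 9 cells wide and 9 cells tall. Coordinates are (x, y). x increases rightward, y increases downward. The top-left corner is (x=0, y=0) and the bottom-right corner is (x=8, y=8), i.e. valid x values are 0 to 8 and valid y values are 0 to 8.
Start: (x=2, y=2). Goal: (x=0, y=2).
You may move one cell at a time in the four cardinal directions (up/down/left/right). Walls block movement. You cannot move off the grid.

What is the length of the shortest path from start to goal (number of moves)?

BFS from (x=2, y=2) until reaching (x=0, y=2):
  Distance 0: (x=2, y=2)
  Distance 1: (x=2, y=1), (x=1, y=2), (x=3, y=2), (x=2, y=3)
  Distance 2: (x=0, y=2), (x=4, y=2), (x=3, y=3), (x=2, y=4)  <- goal reached here
One shortest path (2 moves): (x=2, y=2) -> (x=1, y=2) -> (x=0, y=2)

Answer: Shortest path length: 2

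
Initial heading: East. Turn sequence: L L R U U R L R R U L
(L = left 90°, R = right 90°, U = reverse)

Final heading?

Start: East
  L (left (90° counter-clockwise)) -> North
  L (left (90° counter-clockwise)) -> West
  R (right (90° clockwise)) -> North
  U (U-turn (180°)) -> South
  U (U-turn (180°)) -> North
  R (right (90° clockwise)) -> East
  L (left (90° counter-clockwise)) -> North
  R (right (90° clockwise)) -> East
  R (right (90° clockwise)) -> South
  U (U-turn (180°)) -> North
  L (left (90° counter-clockwise)) -> West
Final: West

Answer: Final heading: West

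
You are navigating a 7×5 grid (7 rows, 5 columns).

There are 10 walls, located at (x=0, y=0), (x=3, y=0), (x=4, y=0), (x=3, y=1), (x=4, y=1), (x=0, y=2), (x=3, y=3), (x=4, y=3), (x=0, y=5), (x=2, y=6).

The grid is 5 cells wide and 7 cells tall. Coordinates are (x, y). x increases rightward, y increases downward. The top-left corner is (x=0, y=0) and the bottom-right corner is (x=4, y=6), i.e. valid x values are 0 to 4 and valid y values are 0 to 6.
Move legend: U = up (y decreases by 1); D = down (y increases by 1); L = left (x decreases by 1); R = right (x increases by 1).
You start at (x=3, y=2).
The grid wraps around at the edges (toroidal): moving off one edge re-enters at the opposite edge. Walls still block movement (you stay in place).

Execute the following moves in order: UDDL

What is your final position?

Start: (x=3, y=2)
  U (up): blocked, stay at (x=3, y=2)
  D (down): blocked, stay at (x=3, y=2)
  D (down): blocked, stay at (x=3, y=2)
  L (left): (x=3, y=2) -> (x=2, y=2)
Final: (x=2, y=2)

Answer: Final position: (x=2, y=2)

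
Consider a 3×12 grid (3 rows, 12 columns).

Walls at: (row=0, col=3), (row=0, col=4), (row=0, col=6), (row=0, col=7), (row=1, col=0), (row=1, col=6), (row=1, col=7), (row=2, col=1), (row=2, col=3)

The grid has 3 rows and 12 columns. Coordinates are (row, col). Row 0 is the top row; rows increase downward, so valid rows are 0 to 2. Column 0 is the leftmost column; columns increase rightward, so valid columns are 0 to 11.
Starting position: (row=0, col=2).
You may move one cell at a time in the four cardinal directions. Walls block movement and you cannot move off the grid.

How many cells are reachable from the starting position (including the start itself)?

BFS flood-fill from (row=0, col=2):
  Distance 0: (row=0, col=2)
  Distance 1: (row=0, col=1), (row=1, col=2)
  Distance 2: (row=0, col=0), (row=1, col=1), (row=1, col=3), (row=2, col=2)
  Distance 3: (row=1, col=4)
  Distance 4: (row=1, col=5), (row=2, col=4)
  Distance 5: (row=0, col=5), (row=2, col=5)
  Distance 6: (row=2, col=6)
  Distance 7: (row=2, col=7)
  Distance 8: (row=2, col=8)
  Distance 9: (row=1, col=8), (row=2, col=9)
  Distance 10: (row=0, col=8), (row=1, col=9), (row=2, col=10)
  Distance 11: (row=0, col=9), (row=1, col=10), (row=2, col=11)
  Distance 12: (row=0, col=10), (row=1, col=11)
  Distance 13: (row=0, col=11)
Total reachable: 26 (grid has 27 open cells total)

Answer: Reachable cells: 26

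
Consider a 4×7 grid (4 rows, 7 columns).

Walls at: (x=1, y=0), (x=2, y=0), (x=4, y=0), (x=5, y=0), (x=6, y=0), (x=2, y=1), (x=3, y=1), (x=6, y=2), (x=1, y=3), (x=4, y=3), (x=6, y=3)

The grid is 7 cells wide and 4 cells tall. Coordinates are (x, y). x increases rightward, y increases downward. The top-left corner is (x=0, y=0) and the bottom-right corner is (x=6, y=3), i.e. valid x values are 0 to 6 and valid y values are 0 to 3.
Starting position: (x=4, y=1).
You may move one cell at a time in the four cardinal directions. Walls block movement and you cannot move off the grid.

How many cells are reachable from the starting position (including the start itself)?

BFS flood-fill from (x=4, y=1):
  Distance 0: (x=4, y=1)
  Distance 1: (x=5, y=1), (x=4, y=2)
  Distance 2: (x=6, y=1), (x=3, y=2), (x=5, y=2)
  Distance 3: (x=2, y=2), (x=3, y=3), (x=5, y=3)
  Distance 4: (x=1, y=2), (x=2, y=3)
  Distance 5: (x=1, y=1), (x=0, y=2)
  Distance 6: (x=0, y=1), (x=0, y=3)
  Distance 7: (x=0, y=0)
Total reachable: 16 (grid has 17 open cells total)

Answer: Reachable cells: 16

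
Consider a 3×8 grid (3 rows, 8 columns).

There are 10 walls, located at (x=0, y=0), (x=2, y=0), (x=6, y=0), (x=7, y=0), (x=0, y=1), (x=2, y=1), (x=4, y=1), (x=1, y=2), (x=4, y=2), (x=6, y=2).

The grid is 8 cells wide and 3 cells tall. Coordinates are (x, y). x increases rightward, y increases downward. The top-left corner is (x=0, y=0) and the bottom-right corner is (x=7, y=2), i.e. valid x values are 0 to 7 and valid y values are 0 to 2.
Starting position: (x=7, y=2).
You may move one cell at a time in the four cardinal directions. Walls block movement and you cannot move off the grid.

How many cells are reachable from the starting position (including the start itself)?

Answer: Reachable cells: 11

Derivation:
BFS flood-fill from (x=7, y=2):
  Distance 0: (x=7, y=2)
  Distance 1: (x=7, y=1)
  Distance 2: (x=6, y=1)
  Distance 3: (x=5, y=1)
  Distance 4: (x=5, y=0), (x=5, y=2)
  Distance 5: (x=4, y=0)
  Distance 6: (x=3, y=0)
  Distance 7: (x=3, y=1)
  Distance 8: (x=3, y=2)
  Distance 9: (x=2, y=2)
Total reachable: 11 (grid has 14 open cells total)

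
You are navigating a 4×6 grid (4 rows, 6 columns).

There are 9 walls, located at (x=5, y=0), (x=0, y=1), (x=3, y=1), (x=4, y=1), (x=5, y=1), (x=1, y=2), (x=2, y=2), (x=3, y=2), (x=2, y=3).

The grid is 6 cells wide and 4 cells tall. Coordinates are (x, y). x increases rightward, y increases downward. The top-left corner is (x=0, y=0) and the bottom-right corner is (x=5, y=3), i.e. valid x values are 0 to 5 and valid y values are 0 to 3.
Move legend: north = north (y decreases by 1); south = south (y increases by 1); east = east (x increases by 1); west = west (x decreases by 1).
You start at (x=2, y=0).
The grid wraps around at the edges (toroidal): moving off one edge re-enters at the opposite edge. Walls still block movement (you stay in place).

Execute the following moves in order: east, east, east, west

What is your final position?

Start: (x=2, y=0)
  east (east): (x=2, y=0) -> (x=3, y=0)
  east (east): (x=3, y=0) -> (x=4, y=0)
  east (east): blocked, stay at (x=4, y=0)
  west (west): (x=4, y=0) -> (x=3, y=0)
Final: (x=3, y=0)

Answer: Final position: (x=3, y=0)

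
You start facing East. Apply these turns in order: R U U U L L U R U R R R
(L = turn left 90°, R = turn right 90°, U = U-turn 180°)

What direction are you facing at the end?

Answer: Final heading: South

Derivation:
Start: East
  R (right (90° clockwise)) -> South
  U (U-turn (180°)) -> North
  U (U-turn (180°)) -> South
  U (U-turn (180°)) -> North
  L (left (90° counter-clockwise)) -> West
  L (left (90° counter-clockwise)) -> South
  U (U-turn (180°)) -> North
  R (right (90° clockwise)) -> East
  U (U-turn (180°)) -> West
  R (right (90° clockwise)) -> North
  R (right (90° clockwise)) -> East
  R (right (90° clockwise)) -> South
Final: South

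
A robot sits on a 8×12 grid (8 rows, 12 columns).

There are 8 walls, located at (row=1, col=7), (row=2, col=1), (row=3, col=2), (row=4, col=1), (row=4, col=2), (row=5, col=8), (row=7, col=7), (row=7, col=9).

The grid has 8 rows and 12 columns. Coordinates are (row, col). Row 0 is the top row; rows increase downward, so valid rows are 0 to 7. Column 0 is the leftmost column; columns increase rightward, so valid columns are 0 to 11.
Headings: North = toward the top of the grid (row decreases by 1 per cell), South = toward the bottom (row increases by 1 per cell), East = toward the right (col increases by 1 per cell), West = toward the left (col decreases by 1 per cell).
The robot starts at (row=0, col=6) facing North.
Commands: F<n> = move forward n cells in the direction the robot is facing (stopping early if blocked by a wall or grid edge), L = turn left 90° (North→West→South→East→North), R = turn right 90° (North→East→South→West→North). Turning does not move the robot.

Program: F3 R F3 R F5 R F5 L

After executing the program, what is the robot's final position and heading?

Answer: Final position: (row=5, col=9), facing South

Derivation:
Start: (row=0, col=6), facing North
  F3: move forward 0/3 (blocked), now at (row=0, col=6)
  R: turn right, now facing East
  F3: move forward 3, now at (row=0, col=9)
  R: turn right, now facing South
  F5: move forward 5, now at (row=5, col=9)
  R: turn right, now facing West
  F5: move forward 0/5 (blocked), now at (row=5, col=9)
  L: turn left, now facing South
Final: (row=5, col=9), facing South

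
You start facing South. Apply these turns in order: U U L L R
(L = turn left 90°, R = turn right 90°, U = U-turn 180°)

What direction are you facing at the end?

Start: South
  U (U-turn (180°)) -> North
  U (U-turn (180°)) -> South
  L (left (90° counter-clockwise)) -> East
  L (left (90° counter-clockwise)) -> North
  R (right (90° clockwise)) -> East
Final: East

Answer: Final heading: East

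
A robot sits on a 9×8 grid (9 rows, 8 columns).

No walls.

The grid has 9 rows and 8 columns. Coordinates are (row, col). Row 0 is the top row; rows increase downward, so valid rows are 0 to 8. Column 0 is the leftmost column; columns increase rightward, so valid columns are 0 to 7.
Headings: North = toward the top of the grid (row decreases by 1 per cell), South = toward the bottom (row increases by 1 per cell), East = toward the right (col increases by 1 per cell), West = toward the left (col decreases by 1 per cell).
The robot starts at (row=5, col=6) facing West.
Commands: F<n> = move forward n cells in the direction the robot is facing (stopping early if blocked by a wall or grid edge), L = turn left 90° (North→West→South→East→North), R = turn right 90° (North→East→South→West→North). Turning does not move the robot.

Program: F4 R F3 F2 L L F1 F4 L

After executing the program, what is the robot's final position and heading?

Start: (row=5, col=6), facing West
  F4: move forward 4, now at (row=5, col=2)
  R: turn right, now facing North
  F3: move forward 3, now at (row=2, col=2)
  F2: move forward 2, now at (row=0, col=2)
  L: turn left, now facing West
  L: turn left, now facing South
  F1: move forward 1, now at (row=1, col=2)
  F4: move forward 4, now at (row=5, col=2)
  L: turn left, now facing East
Final: (row=5, col=2), facing East

Answer: Final position: (row=5, col=2), facing East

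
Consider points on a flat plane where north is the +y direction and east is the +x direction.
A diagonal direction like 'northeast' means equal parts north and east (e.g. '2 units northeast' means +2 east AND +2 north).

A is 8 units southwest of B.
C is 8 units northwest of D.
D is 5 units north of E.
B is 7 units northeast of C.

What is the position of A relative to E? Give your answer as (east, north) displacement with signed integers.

Answer: A is at (east=-9, north=12) relative to E.

Derivation:
Place E at the origin (east=0, north=0).
  D is 5 units north of E: delta (east=+0, north=+5); D at (east=0, north=5).
  C is 8 units northwest of D: delta (east=-8, north=+8); C at (east=-8, north=13).
  B is 7 units northeast of C: delta (east=+7, north=+7); B at (east=-1, north=20).
  A is 8 units southwest of B: delta (east=-8, north=-8); A at (east=-9, north=12).
Therefore A relative to E: (east=-9, north=12).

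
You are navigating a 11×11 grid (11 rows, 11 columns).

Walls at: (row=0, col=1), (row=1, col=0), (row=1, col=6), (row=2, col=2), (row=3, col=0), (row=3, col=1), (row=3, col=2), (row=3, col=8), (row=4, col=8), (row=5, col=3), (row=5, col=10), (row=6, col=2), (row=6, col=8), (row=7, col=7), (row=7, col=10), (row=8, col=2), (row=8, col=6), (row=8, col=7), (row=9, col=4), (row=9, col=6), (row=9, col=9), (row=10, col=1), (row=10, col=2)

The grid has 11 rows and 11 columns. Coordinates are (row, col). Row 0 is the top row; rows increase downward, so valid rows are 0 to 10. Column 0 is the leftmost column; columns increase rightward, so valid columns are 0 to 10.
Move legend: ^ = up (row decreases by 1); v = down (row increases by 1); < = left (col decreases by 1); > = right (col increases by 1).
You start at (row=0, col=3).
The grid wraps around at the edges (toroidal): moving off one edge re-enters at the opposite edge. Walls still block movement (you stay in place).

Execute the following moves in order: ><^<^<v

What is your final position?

Answer: Final position: (row=9, col=2)

Derivation:
Start: (row=0, col=3)
  > (right): (row=0, col=3) -> (row=0, col=4)
  < (left): (row=0, col=4) -> (row=0, col=3)
  ^ (up): (row=0, col=3) -> (row=10, col=3)
  < (left): blocked, stay at (row=10, col=3)
  ^ (up): (row=10, col=3) -> (row=9, col=3)
  < (left): (row=9, col=3) -> (row=9, col=2)
  v (down): blocked, stay at (row=9, col=2)
Final: (row=9, col=2)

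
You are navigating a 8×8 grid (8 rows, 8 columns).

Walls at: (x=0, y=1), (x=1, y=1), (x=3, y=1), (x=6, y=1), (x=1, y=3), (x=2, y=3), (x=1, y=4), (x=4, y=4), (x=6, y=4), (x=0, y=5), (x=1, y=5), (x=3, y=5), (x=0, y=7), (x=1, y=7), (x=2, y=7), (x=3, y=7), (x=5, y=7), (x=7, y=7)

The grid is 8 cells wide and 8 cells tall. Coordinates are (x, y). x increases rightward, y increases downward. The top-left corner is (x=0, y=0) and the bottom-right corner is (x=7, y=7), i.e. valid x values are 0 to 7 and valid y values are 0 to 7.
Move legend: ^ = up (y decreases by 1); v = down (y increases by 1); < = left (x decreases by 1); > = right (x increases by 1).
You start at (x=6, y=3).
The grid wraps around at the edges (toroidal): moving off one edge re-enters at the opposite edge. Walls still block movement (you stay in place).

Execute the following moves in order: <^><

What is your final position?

Answer: Final position: (x=5, y=2)

Derivation:
Start: (x=6, y=3)
  < (left): (x=6, y=3) -> (x=5, y=3)
  ^ (up): (x=5, y=3) -> (x=5, y=2)
  > (right): (x=5, y=2) -> (x=6, y=2)
  < (left): (x=6, y=2) -> (x=5, y=2)
Final: (x=5, y=2)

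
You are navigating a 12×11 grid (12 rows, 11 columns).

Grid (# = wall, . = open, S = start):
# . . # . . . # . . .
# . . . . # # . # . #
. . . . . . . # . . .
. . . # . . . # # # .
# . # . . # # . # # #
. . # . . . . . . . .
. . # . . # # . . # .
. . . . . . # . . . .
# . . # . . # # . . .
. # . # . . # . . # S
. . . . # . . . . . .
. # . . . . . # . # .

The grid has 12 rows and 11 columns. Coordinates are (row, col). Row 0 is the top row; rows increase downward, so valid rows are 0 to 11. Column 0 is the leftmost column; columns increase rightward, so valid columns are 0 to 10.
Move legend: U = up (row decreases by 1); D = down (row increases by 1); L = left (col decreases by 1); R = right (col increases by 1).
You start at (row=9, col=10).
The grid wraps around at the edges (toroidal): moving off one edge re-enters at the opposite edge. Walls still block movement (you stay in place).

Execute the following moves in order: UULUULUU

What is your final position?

Answer: Final position: (row=5, col=8)

Derivation:
Start: (row=9, col=10)
  U (up): (row=9, col=10) -> (row=8, col=10)
  U (up): (row=8, col=10) -> (row=7, col=10)
  L (left): (row=7, col=10) -> (row=7, col=9)
  U (up): blocked, stay at (row=7, col=9)
  U (up): blocked, stay at (row=7, col=9)
  L (left): (row=7, col=9) -> (row=7, col=8)
  U (up): (row=7, col=8) -> (row=6, col=8)
  U (up): (row=6, col=8) -> (row=5, col=8)
Final: (row=5, col=8)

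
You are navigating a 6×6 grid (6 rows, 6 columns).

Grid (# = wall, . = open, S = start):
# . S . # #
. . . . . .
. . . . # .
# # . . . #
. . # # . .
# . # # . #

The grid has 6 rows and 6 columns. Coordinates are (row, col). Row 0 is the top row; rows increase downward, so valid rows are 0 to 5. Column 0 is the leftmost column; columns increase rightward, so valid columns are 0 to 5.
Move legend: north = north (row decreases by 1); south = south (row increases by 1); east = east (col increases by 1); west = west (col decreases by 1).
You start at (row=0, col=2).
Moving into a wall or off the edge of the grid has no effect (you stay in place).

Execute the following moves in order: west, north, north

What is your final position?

Start: (row=0, col=2)
  west (west): (row=0, col=2) -> (row=0, col=1)
  north (north): blocked, stay at (row=0, col=1)
  north (north): blocked, stay at (row=0, col=1)
Final: (row=0, col=1)

Answer: Final position: (row=0, col=1)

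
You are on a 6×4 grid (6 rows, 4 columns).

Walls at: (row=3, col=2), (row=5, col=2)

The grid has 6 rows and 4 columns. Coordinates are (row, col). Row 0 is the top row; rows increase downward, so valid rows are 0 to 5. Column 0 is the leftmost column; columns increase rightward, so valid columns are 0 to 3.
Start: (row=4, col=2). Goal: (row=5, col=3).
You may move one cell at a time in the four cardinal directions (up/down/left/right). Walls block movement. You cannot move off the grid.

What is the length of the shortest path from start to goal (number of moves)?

BFS from (row=4, col=2) until reaching (row=5, col=3):
  Distance 0: (row=4, col=2)
  Distance 1: (row=4, col=1), (row=4, col=3)
  Distance 2: (row=3, col=1), (row=3, col=3), (row=4, col=0), (row=5, col=1), (row=5, col=3)  <- goal reached here
One shortest path (2 moves): (row=4, col=2) -> (row=4, col=3) -> (row=5, col=3)

Answer: Shortest path length: 2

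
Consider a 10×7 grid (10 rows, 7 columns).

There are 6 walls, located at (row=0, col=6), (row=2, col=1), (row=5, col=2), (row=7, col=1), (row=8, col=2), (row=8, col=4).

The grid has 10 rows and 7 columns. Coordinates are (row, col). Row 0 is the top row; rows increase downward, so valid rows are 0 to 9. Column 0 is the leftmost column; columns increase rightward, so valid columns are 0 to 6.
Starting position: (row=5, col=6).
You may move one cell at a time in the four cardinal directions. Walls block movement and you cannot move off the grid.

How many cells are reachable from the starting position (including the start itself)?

Answer: Reachable cells: 64

Derivation:
BFS flood-fill from (row=5, col=6):
  Distance 0: (row=5, col=6)
  Distance 1: (row=4, col=6), (row=5, col=5), (row=6, col=6)
  Distance 2: (row=3, col=6), (row=4, col=5), (row=5, col=4), (row=6, col=5), (row=7, col=6)
  Distance 3: (row=2, col=6), (row=3, col=5), (row=4, col=4), (row=5, col=3), (row=6, col=4), (row=7, col=5), (row=8, col=6)
  Distance 4: (row=1, col=6), (row=2, col=5), (row=3, col=4), (row=4, col=3), (row=6, col=3), (row=7, col=4), (row=8, col=5), (row=9, col=6)
  Distance 5: (row=1, col=5), (row=2, col=4), (row=3, col=3), (row=4, col=2), (row=6, col=2), (row=7, col=3), (row=9, col=5)
  Distance 6: (row=0, col=5), (row=1, col=4), (row=2, col=3), (row=3, col=2), (row=4, col=1), (row=6, col=1), (row=7, col=2), (row=8, col=3), (row=9, col=4)
  Distance 7: (row=0, col=4), (row=1, col=3), (row=2, col=2), (row=3, col=1), (row=4, col=0), (row=5, col=1), (row=6, col=0), (row=9, col=3)
  Distance 8: (row=0, col=3), (row=1, col=2), (row=3, col=0), (row=5, col=0), (row=7, col=0), (row=9, col=2)
  Distance 9: (row=0, col=2), (row=1, col=1), (row=2, col=0), (row=8, col=0), (row=9, col=1)
  Distance 10: (row=0, col=1), (row=1, col=0), (row=8, col=1), (row=9, col=0)
  Distance 11: (row=0, col=0)
Total reachable: 64 (grid has 64 open cells total)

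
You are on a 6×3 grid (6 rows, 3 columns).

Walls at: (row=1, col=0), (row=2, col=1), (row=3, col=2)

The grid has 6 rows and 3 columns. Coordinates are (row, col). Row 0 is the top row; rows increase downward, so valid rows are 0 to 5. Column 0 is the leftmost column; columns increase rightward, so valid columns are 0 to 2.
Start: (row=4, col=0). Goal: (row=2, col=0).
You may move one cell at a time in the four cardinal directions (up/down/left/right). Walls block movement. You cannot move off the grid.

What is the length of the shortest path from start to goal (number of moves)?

BFS from (row=4, col=0) until reaching (row=2, col=0):
  Distance 0: (row=4, col=0)
  Distance 1: (row=3, col=0), (row=4, col=1), (row=5, col=0)
  Distance 2: (row=2, col=0), (row=3, col=1), (row=4, col=2), (row=5, col=1)  <- goal reached here
One shortest path (2 moves): (row=4, col=0) -> (row=3, col=0) -> (row=2, col=0)

Answer: Shortest path length: 2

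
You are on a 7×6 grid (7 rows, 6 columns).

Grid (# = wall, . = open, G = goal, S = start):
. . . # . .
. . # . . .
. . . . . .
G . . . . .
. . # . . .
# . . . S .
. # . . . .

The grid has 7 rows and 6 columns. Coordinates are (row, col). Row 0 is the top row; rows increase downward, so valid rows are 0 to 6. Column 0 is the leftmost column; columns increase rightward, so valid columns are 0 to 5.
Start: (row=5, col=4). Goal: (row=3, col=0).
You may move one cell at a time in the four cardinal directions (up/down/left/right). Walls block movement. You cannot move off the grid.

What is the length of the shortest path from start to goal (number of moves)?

BFS from (row=5, col=4) until reaching (row=3, col=0):
  Distance 0: (row=5, col=4)
  Distance 1: (row=4, col=4), (row=5, col=3), (row=5, col=5), (row=6, col=4)
  Distance 2: (row=3, col=4), (row=4, col=3), (row=4, col=5), (row=5, col=2), (row=6, col=3), (row=6, col=5)
  Distance 3: (row=2, col=4), (row=3, col=3), (row=3, col=5), (row=5, col=1), (row=6, col=2)
  Distance 4: (row=1, col=4), (row=2, col=3), (row=2, col=5), (row=3, col=2), (row=4, col=1)
  Distance 5: (row=0, col=4), (row=1, col=3), (row=1, col=5), (row=2, col=2), (row=3, col=1), (row=4, col=0)
  Distance 6: (row=0, col=5), (row=2, col=1), (row=3, col=0)  <- goal reached here
One shortest path (6 moves): (row=5, col=4) -> (row=5, col=3) -> (row=5, col=2) -> (row=5, col=1) -> (row=4, col=1) -> (row=4, col=0) -> (row=3, col=0)

Answer: Shortest path length: 6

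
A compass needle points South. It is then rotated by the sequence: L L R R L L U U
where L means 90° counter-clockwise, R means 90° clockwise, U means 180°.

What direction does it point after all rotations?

Answer: Final heading: North

Derivation:
Start: South
  L (left (90° counter-clockwise)) -> East
  L (left (90° counter-clockwise)) -> North
  R (right (90° clockwise)) -> East
  R (right (90° clockwise)) -> South
  L (left (90° counter-clockwise)) -> East
  L (left (90° counter-clockwise)) -> North
  U (U-turn (180°)) -> South
  U (U-turn (180°)) -> North
Final: North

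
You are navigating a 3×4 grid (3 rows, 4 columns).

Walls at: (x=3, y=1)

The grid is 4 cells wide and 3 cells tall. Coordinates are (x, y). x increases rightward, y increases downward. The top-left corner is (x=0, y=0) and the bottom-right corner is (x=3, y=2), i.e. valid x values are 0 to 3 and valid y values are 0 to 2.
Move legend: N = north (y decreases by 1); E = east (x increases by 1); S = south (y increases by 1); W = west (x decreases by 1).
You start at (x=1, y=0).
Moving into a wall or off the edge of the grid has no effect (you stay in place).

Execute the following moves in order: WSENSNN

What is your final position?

Answer: Final position: (x=1, y=0)

Derivation:
Start: (x=1, y=0)
  W (west): (x=1, y=0) -> (x=0, y=0)
  S (south): (x=0, y=0) -> (x=0, y=1)
  E (east): (x=0, y=1) -> (x=1, y=1)
  N (north): (x=1, y=1) -> (x=1, y=0)
  S (south): (x=1, y=0) -> (x=1, y=1)
  N (north): (x=1, y=1) -> (x=1, y=0)
  N (north): blocked, stay at (x=1, y=0)
Final: (x=1, y=0)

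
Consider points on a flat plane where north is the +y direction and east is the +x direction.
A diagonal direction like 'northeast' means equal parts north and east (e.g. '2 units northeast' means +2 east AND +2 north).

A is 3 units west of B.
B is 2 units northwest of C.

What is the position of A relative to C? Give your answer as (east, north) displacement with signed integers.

Answer: A is at (east=-5, north=2) relative to C.

Derivation:
Place C at the origin (east=0, north=0).
  B is 2 units northwest of C: delta (east=-2, north=+2); B at (east=-2, north=2).
  A is 3 units west of B: delta (east=-3, north=+0); A at (east=-5, north=2).
Therefore A relative to C: (east=-5, north=2).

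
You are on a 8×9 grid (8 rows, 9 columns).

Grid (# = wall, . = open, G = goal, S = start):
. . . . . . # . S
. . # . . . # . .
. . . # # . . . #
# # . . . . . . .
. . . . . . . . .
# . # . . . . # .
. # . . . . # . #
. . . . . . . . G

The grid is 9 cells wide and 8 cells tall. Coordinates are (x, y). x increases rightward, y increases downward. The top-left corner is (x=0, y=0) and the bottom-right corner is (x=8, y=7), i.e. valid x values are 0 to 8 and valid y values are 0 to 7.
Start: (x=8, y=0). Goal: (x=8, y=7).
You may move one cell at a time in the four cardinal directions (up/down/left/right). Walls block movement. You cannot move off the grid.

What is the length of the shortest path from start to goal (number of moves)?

Answer: Shortest path length: 13

Derivation:
BFS from (x=8, y=0) until reaching (x=8, y=7):
  Distance 0: (x=8, y=0)
  Distance 1: (x=7, y=0), (x=8, y=1)
  Distance 2: (x=7, y=1)
  Distance 3: (x=7, y=2)
  Distance 4: (x=6, y=2), (x=7, y=3)
  Distance 5: (x=5, y=2), (x=6, y=3), (x=8, y=3), (x=7, y=4)
  Distance 6: (x=5, y=1), (x=5, y=3), (x=6, y=4), (x=8, y=4)
  Distance 7: (x=5, y=0), (x=4, y=1), (x=4, y=3), (x=5, y=4), (x=6, y=5), (x=8, y=5)
  Distance 8: (x=4, y=0), (x=3, y=1), (x=3, y=3), (x=4, y=4), (x=5, y=5)
  Distance 9: (x=3, y=0), (x=2, y=3), (x=3, y=4), (x=4, y=5), (x=5, y=6)
  Distance 10: (x=2, y=0), (x=2, y=2), (x=2, y=4), (x=3, y=5), (x=4, y=6), (x=5, y=7)
  Distance 11: (x=1, y=0), (x=1, y=2), (x=1, y=4), (x=3, y=6), (x=4, y=7), (x=6, y=7)
  Distance 12: (x=0, y=0), (x=1, y=1), (x=0, y=2), (x=0, y=4), (x=1, y=5), (x=2, y=6), (x=3, y=7), (x=7, y=7)
  Distance 13: (x=0, y=1), (x=7, y=6), (x=2, y=7), (x=8, y=7)  <- goal reached here
One shortest path (13 moves): (x=8, y=0) -> (x=7, y=0) -> (x=7, y=1) -> (x=7, y=2) -> (x=6, y=2) -> (x=5, y=2) -> (x=5, y=3) -> (x=5, y=4) -> (x=5, y=5) -> (x=5, y=6) -> (x=5, y=7) -> (x=6, y=7) -> (x=7, y=7) -> (x=8, y=7)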